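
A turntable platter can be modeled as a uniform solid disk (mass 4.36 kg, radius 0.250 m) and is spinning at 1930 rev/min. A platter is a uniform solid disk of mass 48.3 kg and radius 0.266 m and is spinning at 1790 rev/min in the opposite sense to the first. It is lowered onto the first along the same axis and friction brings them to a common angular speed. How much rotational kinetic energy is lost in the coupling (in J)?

No external torque acts about the common axis, so total angular momentum is conserved.
Moments of inertia: I_A = ½(4.36)(0.250)² = 0.1363 kg·m²; I_B = ½(48.3)(0.266)² = 1.709 kg·m².
Taking A's sense as positive: L = (0.1363)(1930) − (1.709)(1790) = -2796 kg·m²·rpm.
Combined I = 0.1363 + 1.709 = 1.845 kg·m².
ω_f = L / I = -2796 / 1.845 = -1515 rpm.
KE_i = ½ΣIω² = 32800 J; KE_f = ½(1.845)(158.7)² = 23230 J.

ΔKE lost ≈ 9570 J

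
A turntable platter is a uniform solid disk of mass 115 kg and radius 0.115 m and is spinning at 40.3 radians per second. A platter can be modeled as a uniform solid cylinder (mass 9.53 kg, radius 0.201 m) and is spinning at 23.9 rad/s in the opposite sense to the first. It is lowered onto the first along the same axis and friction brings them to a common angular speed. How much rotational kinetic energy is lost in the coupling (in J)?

ΔKE lost ≈ 317 J

The coupling torques are internal; angular momentum about the shared axis is conserved.
Moments of inertia: I_A = ½(115)(0.115)² = 0.7604 kg·m²; I_B = ½(9.53)(0.201)² = 0.1925 kg·m².
Taking A's sense as positive: L = (0.7604)(40.3) − (0.1925)(23.9) = 26.04 kg·m²·rad/s.
Combined I = 0.7604 + 0.1925 = 0.9529 kg·m².
ω_f = L / I = 26.04 / 0.9529 = 27.33 rad/s.
KE_i = ½ΣIω² = 672.5 J; KE_f = ½(0.9529)(27.33)² = 355.9 J.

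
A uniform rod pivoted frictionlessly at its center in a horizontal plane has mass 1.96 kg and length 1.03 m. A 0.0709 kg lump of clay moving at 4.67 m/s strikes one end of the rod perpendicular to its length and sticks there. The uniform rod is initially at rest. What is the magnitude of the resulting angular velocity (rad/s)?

About the pivot the impulsive forces during the collision are internal, so angular momentum about that axis is conserved.
I_p = (1/12)(1.96)(1.03)² = 0.1733 kg·m². Taking the sense of the lump of clay's angular momentum as positive, L_{lump} = m v R = (0.0709)(4.67)(1.03/2) = 0.1705 kg·m²/s.
L_i = 0 + 0.1705 = 0.1705 kg·m²/s.
After sticking, I_f = I_p + m R² = 0.1733 + (0.0709)(1.03/2)² = 0.1921 kg·m².
ω_f = L_i / I_f = 0.1705 / 0.1921 = 0.8877 rad/s.

|ω_f| ≈ 0.888 rad/s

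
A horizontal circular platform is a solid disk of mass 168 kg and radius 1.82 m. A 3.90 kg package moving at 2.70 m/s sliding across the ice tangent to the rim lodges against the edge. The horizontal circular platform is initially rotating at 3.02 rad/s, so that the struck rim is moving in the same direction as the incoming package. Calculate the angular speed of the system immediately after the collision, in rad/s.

About the central axle the impulsive forces during the collision are internal, so angular momentum about that axis is conserved.
I_p = ½(168)(1.82)² = 278.2 kg·m². Taking the sense of the package's angular momentum as positive, L_{package} = m v R = (3.90)(2.70)(1.82) = 19.16 kg·m²/s.
L_i = +I_p ω_p + m v R = +(278.2)(3.02) + 19.16 = 859.5 kg·m²/s.
After sticking, I_f = I_p + m R² = 278.2 + (3.90)(1.82)² = 291.2 kg·m².
ω_f = L_i / I_f = 859.5 / 291.2 = 2.952 rad/s.

|ω_f| ≈ 2.95 rad/s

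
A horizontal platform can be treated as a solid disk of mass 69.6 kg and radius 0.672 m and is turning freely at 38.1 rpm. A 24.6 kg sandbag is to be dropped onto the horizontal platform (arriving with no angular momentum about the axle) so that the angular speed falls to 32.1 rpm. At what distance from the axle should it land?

No external torque acts about the axle; L_before = L_after.
I_p = ½(69.6)(0.672)² = 15.72 kg·m².
I_p ω_i = (I_p + m r²) ω_f ⇒ m r² = I_p(ω_i/ω_f − 1) = 15.72(38.1/32.1 − 1) = 2.937 kg·m².
r = √(2.937/24.6) = 0.3456 m.

r ≈ 0.346 m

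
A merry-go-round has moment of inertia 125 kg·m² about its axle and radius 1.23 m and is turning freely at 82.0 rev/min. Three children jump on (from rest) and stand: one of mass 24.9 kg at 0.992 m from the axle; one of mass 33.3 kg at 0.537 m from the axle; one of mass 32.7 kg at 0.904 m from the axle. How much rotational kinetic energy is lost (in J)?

The added mass arrives with no angular momentum about the axle, and any external torque about the axle is negligible, so the system's angular momentum is conserved.
Added inertia Σmr² = (24.9)(0.992)² + (33.3)(0.537)² + (32.7)(0.904)² = 60.83 kg·m²; I_f = 125.0 + 60.83 = 185.8 kg·m².
ω_f = I_p ω_i / I_f = (125.0)(82.0) / 185.8 = 55.16 rpm.
KE_i = ½(125.0)(8.587 rad/s)² = 4609 J; KE_f = ½(185.8)(5.776)² = 3100 J.

energy lost ≈ 1510 J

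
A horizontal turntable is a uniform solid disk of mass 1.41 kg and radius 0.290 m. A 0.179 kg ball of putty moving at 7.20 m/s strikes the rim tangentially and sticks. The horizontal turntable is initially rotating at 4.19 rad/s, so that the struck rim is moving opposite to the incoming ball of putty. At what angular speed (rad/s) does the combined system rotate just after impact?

|ω_f| ≈ 1.69 rad/s

About the axle the impulsive forces during the collision are internal, so angular momentum about that axis is conserved.
I_p = ½(1.41)(0.290)² = 0.05929 kg·m². Taking the sense of the ball of putty's angular momentum as positive, L_{ball} = m v R = (0.179)(7.20)(0.290) = 0.3738 kg·m²/s.
L_i = −I_p ω_p + m v R = −(0.05929)(4.19) + 0.3738 = 0.1253 kg·m²/s.
After sticking, I_f = I_p + m R² = 0.05929 + (0.179)(0.290)² = 0.07434 kg·m².
ω_f = L_i / I_f = 0.1253 / 0.07434 = 1.686 rad/s.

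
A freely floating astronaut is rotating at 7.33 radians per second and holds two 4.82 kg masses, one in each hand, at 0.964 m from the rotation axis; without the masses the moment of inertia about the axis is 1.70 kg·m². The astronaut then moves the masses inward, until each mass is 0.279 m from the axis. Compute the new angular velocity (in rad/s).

ω₂ ≈ 31.9 rad/s

With no external torque about the axis, L is conserved: I₁ω₁ = I₂ω₂.
I₁ = 1.70 + 2(4.82)(0.964)² = 10.66 kg·m²; I₂ = 1.70 + 2(4.82)(0.279)² = 2.450 kg·m².
ω₂ = I₁ω₁ / I₂ = (10.66)(7.33 rad/s) / (2.450) = 31.88 rad/s.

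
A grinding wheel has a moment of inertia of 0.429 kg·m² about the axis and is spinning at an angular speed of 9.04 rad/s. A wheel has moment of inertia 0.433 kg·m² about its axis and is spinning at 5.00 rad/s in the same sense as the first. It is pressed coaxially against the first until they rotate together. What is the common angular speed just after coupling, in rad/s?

|ω_f| ≈ 7.01 rad/s

The coupling torques are internal; angular momentum about the shared axis is conserved.
Taking A's sense as positive: L = (0.4290)(9.04) + (0.4330)(5.00) = 6.043 kg·m²·rad/s.
Combined I = 0.4290 + 0.4330 = 0.8620 kg·m².
ω_f = L / I = 6.043 / 0.8620 = 7.011 rad/s.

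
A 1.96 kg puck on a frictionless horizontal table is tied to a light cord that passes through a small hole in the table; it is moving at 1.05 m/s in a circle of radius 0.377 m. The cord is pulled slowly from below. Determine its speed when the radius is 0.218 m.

v₂ ≈ 1.82 m/s

The only horizontal force on the mass is along the cord (radial), so it exerts no torque about the hole and angular momentum m v r is conserved.
v₂ = v₁ r₁ / r₂ = (1.05)(0.377) / (0.218) = 1.816 m/s.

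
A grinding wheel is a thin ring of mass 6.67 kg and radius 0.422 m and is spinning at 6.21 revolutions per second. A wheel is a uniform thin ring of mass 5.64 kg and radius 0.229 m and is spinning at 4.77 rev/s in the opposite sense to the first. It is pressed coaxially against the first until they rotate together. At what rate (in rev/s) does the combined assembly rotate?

|ω_f| ≈ 4.02 rev/s

The coupling torques are internal; angular momentum about the shared axis is conserved.
Moments of inertia: I_A = (6.67)(0.422)² = 1.188 kg·m²; I_B = (5.64)(0.229)² = 0.2958 kg·m².
Taking A's sense as positive: L = (1.188)(6.21) − (0.2958)(4.77) = 5.966 kg·m²·rev/s.
Combined I = 1.188 + 0.2958 = 1.484 kg·m².
ω_f = L / I = 5.966 / 1.484 = 4.021 rev/s.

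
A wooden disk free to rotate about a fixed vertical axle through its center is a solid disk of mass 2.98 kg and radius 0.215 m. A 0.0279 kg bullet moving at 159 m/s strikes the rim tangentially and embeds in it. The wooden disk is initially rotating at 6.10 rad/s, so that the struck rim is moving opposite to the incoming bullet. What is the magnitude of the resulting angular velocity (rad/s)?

About the axle the impulsive forces during the collision are internal, so angular momentum about that axis is conserved.
I_p = ½(2.98)(0.215)² = 0.06888 kg·m². Taking the sense of the bullet's angular momentum as positive, L_{bullet} = m v R = (0.0279)(159)(0.215) = 0.9538 kg·m²/s.
L_i = −I_p ω_p + m v R = −(0.06888)(6.10) + 0.9538 = 0.5336 kg·m²/s.
After sticking, I_f = I_p + m R² = 0.06888 + (0.0279)(0.215)² = 0.07016 kg·m².
ω_f = L_i / I_f = 0.5336 / 0.07016 = 7.605 rad/s.

|ω_f| ≈ 7.61 rad/s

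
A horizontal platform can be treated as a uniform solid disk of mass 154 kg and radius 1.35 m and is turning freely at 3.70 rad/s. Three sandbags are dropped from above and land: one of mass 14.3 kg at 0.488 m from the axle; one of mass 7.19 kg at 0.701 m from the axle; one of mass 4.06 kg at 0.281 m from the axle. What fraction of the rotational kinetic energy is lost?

The added mass arrives with no angular momentum about the axle, and any external torque about the axle is negligible, so the system's angular momentum is conserved.
I_p = ½(154)(1.35)² = 140.3 kg·m².
Added inertia Σmr² = (14.3)(0.488)² + (7.19)(0.701)² + (4.06)(0.281)² = 7.259 kg·m²; I_f = 140.3 + 7.259 = 147.6 kg·m².
ω_f = I_p ω_i / I_f = (140.3)(3.70) / 147.6 = 3.518 rad/s.
KE_i = ½(140.3)(3.700 rad/s)² = 960.6 J; KE_f = ½(147.6)(3.518)² = 913.3 J.
Fraction lost = 0.04918.

fraction ≈ 0.0492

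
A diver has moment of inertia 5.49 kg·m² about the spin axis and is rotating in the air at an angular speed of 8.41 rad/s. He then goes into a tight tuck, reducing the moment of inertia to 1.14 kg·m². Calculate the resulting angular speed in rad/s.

ω₂ ≈ 40.5 rad/s

With no external torque about the axis, L is conserved: I₁ω₁ = I₂ω₂.
ω₂ = I₁ω₁ / I₂ = (5.490)(8.41 rad/s) / (1.140) = 40.50 rad/s.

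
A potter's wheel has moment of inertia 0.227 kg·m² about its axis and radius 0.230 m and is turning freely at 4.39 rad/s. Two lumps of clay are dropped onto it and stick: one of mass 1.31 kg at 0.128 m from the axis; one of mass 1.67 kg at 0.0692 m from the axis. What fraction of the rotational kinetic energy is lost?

fraction ≈ 0.115

The added mass arrives with no angular momentum about the axis, and any external torque about the axis is negligible, so the system's angular momentum is conserved.
Added inertia Σmr² = (1.31)(0.128)² + (1.67)(0.0692)² = 0.02946 kg·m²; I_f = 0.2270 + 0.02946 = 0.2565 kg·m².
ω_f = I_p ω_i / I_f = (0.2270)(4.39) / 0.2565 = 3.886 rad/s.
KE_i = ½(0.2270)(4.390 rad/s)² = 2.187 J; KE_f = ½(0.2565)(3.886)² = 1.936 J.
Fraction lost = 0.1149.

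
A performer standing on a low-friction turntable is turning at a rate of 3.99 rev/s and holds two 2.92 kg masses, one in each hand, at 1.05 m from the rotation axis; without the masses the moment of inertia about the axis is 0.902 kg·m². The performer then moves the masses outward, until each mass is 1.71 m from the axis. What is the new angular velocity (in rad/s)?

ω₂ ≈ 10.2 rad/s

With no external torque about the axis, L is conserved: I₁ω₁ = I₂ω₂.
I₁ = 0.902 + 2(2.92)(1.05)² = 7.341 kg·m²; I₂ = 0.902 + 2(2.92)(1.71)² = 17.98 kg·m².
ω₂ = I₁ω₁ / I₂ = (7.341)(3.99 rev/s) / (17.98) = 1.629 rev/s = 10.24 rad/s.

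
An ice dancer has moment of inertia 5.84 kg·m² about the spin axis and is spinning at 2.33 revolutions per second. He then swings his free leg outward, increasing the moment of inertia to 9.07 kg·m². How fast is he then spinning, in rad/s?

ω₂ ≈ 9.43 rad/s

Angular momentum about the spin axis is conserved since the torque about it is zero.
ω₂ = I₁ω₁ / I₂ = (5.840)(2.33 rev/s) / (9.070) = 1.500 rev/s = 9.426 rad/s.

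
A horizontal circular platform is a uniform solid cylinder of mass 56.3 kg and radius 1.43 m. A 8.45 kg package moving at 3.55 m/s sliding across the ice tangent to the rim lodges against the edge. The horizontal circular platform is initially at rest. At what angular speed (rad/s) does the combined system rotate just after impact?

The axle reaction passes through the central axle and exerts no torque about it; angular momentum about the central axle is conserved through the impact.
I_p = ½(56.3)(1.43)² = 57.56 kg·m². Taking the sense of the package's angular momentum as positive, L_{package} = m v R = (8.45)(3.55)(1.43) = 42.90 kg·m²/s.
L_i = 0 + 42.90 = 42.90 kg·m²/s.
After sticking, I_f = I_p + m R² = 57.56 + (8.45)(1.43)² = 74.84 kg·m².
ω_f = L_i / I_f = 42.90 / 74.84 = 0.5731 rad/s.

|ω_f| ≈ 0.573 rad/s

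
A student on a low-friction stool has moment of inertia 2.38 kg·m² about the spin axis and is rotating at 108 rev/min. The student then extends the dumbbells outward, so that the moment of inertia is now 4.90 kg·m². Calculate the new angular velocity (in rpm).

With no external torque about the axis, L is conserved: I₁ω₁ = I₂ω₂.
ω₂ = I₁ω₁ / I₂ = (2.380)(108 rpm) / (4.900) = 52.46 rpm.

ω₂ ≈ 52.5 rpm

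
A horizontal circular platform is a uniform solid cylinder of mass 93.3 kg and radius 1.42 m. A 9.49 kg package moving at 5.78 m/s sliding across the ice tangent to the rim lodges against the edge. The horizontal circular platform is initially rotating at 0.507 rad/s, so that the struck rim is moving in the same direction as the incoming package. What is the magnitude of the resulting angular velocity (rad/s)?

About the central axle the impulsive forces during the collision are internal, so angular momentum about that axis is conserved.
I_p = ½(93.3)(1.42)² = 94.07 kg·m². Taking the sense of the package's angular momentum as positive, L_{package} = m v R = (9.49)(5.78)(1.42) = 77.89 kg·m²/s.
L_i = +I_p ω_p + m v R = +(94.07)(0.507) + 77.89 = 125.6 kg·m²/s.
After sticking, I_f = I_p + m R² = 94.07 + (9.49)(1.42)² = 113.2 kg·m².
ω_f = L_i / I_f = 125.6 / 113.2 = 1.109 rad/s.

|ω_f| ≈ 1.11 rad/s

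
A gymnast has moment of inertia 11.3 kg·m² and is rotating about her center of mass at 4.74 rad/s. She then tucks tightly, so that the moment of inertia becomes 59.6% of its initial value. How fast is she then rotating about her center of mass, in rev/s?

ω₂ ≈ 1.27 rev/s

Angular momentum about the spin axis is conserved since the torque about it is zero.
I₂ = 0.596 × 11.3 = 6.735 kg·m².
ω₂ = I₁ω₁ / I₂ = (11.30)(4.74 rad/s) / (6.735) = 7.953 rad/s = 1.266 rev/s.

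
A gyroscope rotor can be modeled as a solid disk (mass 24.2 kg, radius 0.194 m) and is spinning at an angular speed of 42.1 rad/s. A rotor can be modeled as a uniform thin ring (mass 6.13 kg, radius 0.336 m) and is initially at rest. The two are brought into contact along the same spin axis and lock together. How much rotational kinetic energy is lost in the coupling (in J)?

ΔKE lost ≈ 243 J

No external torque acts about the common axis, so total angular momentum is conserved.
Moments of inertia: I_A = ½(24.2)(0.194)² = 0.4554 kg·m²; I_B = (6.13)(0.336)² = 0.6921 kg·m².
Taking A's sense as positive: L = (0.4554)(42.1) = 19.17 kg·m²·rad/s.
Combined I = 0.4554 + 0.6921 = 1.147 kg·m².
ω_f = L / I = 19.17 / 1.147 = 16.71 rad/s.
KE_i = ½ΣIω² = 403.6 J; KE_f = ½(1.147)(16.71)² = 160.2 J.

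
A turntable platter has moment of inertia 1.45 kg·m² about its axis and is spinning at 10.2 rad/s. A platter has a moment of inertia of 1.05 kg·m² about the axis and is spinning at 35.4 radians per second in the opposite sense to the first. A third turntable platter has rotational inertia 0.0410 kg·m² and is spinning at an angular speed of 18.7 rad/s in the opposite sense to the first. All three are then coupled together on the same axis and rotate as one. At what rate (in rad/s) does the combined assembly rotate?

The coupling torques are internal; angular momentum about the shared axis is conserved.
Taking A's sense as positive: L = (1.450)(10.2) − (1.050)(35.4) − (0.04100)(18.7) = -23.15 kg·m²·rad/s.
Combined I = 1.450 + 1.050 + 0.04100 = 2.541 kg·m².
ω_f = L / I = -23.15 / 2.541 = -9.109 rad/s.

|ω_f| ≈ 9.11 rad/s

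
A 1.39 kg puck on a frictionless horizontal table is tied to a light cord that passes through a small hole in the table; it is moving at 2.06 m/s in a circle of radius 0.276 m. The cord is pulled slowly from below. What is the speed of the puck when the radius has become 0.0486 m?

v₂ ≈ 11.7 m/s

Central (radial) force ⇒ zero torque about the center ⇒ m v r is constant.
v₂ = v₁ r₁ / r₂ = (2.06)(0.276) / (0.0486) = 11.70 m/s.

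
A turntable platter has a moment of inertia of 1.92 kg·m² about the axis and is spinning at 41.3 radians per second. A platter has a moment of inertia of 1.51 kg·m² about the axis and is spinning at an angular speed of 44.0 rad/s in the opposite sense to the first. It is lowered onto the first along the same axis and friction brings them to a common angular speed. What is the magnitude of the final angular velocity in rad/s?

No external torque acts about the common axis, so total angular momentum is conserved.
Taking A's sense as positive: L = (1.920)(41.3) − (1.510)(44.0) = 12.86 kg·m²·rad/s.
Combined I = 1.920 + 1.510 = 3.430 kg·m².
ω_f = L / I = 12.86 / 3.430 = 3.748 rad/s.

|ω_f| ≈ 3.75 rad/s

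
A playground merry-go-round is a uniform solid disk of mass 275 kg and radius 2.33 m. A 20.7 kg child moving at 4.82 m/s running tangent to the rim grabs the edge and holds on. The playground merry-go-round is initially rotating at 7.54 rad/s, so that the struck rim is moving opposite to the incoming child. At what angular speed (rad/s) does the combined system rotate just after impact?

About the axle the impulsive forces during the collision are internal, so angular momentum about that axis is conserved.
I_p = ½(275)(2.33)² = 746.5 kg·m². Taking the sense of the child's angular momentum as positive, L_{child} = m v R = (20.7)(4.82)(2.33) = 232.5 kg·m²/s.
L_i = −I_p ω_p + m v R = −(746.5)(7.54) + 232.5 = -5396 kg·m²/s.
After sticking, I_f = I_p + m R² = 746.5 + (20.7)(2.33)² = 858.9 kg·m².
ω_f = L_i / I_f = -5396 / 858.9 = -6.283 rad/s.

|ω_f| ≈ 6.28 rad/s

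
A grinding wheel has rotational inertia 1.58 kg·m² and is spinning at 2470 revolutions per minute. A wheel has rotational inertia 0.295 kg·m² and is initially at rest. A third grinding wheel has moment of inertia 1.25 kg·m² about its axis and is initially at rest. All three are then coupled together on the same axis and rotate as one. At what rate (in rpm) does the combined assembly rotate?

No external torque acts about the common axis, so total angular momentum is conserved.
Taking A's sense as positive: L = (1.580)(2470) = 3903 kg·m²·rpm.
Combined I = 1.580 + 0.2950 + 1.250 = 3.125 kg·m².
ω_f = L / I = 3903 / 3.125 = 1249 rpm.

|ω_f| ≈ 1250 rpm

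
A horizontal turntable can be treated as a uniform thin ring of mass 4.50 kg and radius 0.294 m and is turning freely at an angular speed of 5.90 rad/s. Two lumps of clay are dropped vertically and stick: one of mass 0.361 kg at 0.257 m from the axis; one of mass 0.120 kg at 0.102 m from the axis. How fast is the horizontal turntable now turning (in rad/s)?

No external torque acts about the axis; L_before = L_after.
I_p = (4.50)(0.294)² = 0.3890 kg·m².
Added inertia Σmr² = (0.361)(0.257)² + (0.120)(0.102)² = 0.02509 kg·m²; I_f = 0.3890 + 0.02509 = 0.4141 kg·m².
ω_f = I_p ω_i / I_f = (0.3890)(5.90) / 0.4141 = 5.542 rad/s.

ω_f ≈ 5.54 rad/s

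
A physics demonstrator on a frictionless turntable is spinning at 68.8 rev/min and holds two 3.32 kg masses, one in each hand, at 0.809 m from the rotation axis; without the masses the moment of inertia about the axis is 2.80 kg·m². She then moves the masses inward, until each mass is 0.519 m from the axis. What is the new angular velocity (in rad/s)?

Angular momentum about the spin axis is conserved since the torque about it is zero.
I₁ = 2.80 + 2(3.32)(0.809)² = 7.146 kg·m²; I₂ = 2.80 + 2(3.32)(0.519)² = 4.589 kg·m².
ω₂ = I₁ω₁ / I₂ = (7.146)(68.8 rpm) / (4.589) = 107.1 rpm = 11.22 rad/s.

ω₂ ≈ 11.2 rad/s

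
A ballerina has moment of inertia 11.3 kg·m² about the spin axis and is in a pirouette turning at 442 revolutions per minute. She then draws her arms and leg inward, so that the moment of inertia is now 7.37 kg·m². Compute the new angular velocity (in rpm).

No external torque acts about the spin axis, so angular momentum is conserved.
ω₂ = I₁ω₁ / I₂ = (11.30)(442 rpm) / (7.370) = 677.7 rpm.

ω₂ ≈ 678 rpm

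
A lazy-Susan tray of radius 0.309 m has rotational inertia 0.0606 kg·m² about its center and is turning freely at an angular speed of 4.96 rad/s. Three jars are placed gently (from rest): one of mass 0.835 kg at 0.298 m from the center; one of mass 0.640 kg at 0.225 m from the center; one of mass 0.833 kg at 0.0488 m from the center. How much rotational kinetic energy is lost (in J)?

energy lost ≈ 0.478 J

The added mass arrives with no angular momentum about the center, and any external torque about the center is negligible, so the system's angular momentum is conserved.
Added inertia Σmr² = (0.835)(0.298)² + (0.640)(0.225)² + (0.833)(0.0488)² = 0.1085 kg·m²; I_f = 0.06060 + 0.1085 = 0.1691 kg·m².
ω_f = I_p ω_i / I_f = (0.06060)(4.96) / 0.1691 = 1.777 rad/s.
KE_i = ½(0.06060)(4.960 rad/s)² = 0.7454 J; KE_f = ½(0.1691)(1.777)² = 0.2671 J.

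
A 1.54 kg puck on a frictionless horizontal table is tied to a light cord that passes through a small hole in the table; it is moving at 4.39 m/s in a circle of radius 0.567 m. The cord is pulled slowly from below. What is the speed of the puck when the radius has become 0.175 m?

Central (radial) force ⇒ zero torque about the center ⇒ m v r is constant.
v₂ = v₁ r₁ / r₂ = (4.39)(0.567) / (0.175) = 14.22 m/s.

v₂ ≈ 14.2 m/s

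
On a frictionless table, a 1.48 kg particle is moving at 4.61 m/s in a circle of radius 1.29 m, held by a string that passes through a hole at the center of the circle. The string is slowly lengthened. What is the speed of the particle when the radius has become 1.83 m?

Central (radial) force ⇒ zero torque about the center ⇒ m v r is constant.
v₂ = v₁ r₁ / r₂ = (4.61)(1.29) / (1.83) = 3.250 m/s.

v₂ ≈ 3.25 m/s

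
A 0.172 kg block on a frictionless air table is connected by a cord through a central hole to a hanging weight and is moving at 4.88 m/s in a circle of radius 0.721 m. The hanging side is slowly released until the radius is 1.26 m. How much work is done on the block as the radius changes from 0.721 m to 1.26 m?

The only horizontal force on the mass is along the cord (radial), so it exerts no torque about the hole and angular momentum m v r is conserved.
v₂ = v₁ r₁ / r₂ = (4.88)(0.721) / (1.26) = 2.792 m/s.
W = ΔKE = ½m(v₂² − v₁²) = -1.377 J.

W ≈ -1.38 J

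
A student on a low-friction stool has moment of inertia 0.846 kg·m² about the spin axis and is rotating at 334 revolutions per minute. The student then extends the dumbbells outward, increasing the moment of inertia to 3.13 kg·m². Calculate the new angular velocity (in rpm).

No external torque acts about the spin axis, so angular momentum is conserved.
ω₂ = I₁ω₁ / I₂ = (0.8460)(334 rpm) / (3.130) = 90.28 rpm.

ω₂ ≈ 90.3 rpm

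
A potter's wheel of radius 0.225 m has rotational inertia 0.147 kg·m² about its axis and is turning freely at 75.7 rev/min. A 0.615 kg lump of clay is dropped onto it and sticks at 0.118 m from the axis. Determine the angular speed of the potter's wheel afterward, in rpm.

No external torque acts about the axis; L_before = L_after.
Added inertia Σmr² = (0.615)(0.118)² = 0.008563 kg·m²; I_f = 0.1470 + 0.008563 = 0.1556 kg·m².
ω_f = I_p ω_i / I_f = (0.1470)(75.7) / 0.1556 = 71.53 rpm.

ω_f ≈ 71.5 rpm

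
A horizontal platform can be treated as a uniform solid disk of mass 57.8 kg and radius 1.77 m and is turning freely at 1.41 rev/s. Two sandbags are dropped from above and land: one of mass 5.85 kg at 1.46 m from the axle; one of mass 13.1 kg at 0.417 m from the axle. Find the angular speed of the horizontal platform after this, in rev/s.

ω_f ≈ 1.21 rev/s

No external torque acts about the axle; L_before = L_after.
I_p = ½(57.8)(1.77)² = 90.54 kg·m².
Added inertia Σmr² = (5.85)(1.46)² + (13.1)(0.417)² = 14.75 kg·m²; I_f = 90.54 + 14.75 = 105.3 kg·m².
ω_f = I_p ω_i / I_f = (90.54)(1.41) / 105.3 = 1.213 rev/s.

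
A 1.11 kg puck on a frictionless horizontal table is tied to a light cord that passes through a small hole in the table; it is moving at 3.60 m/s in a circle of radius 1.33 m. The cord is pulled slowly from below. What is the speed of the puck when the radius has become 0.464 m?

The only horizontal force on the mass is along the cord (radial), so it exerts no torque about the hole and angular momentum m v r is conserved.
v₂ = v₁ r₁ / r₂ = (3.60)(1.33) / (0.464) = 10.32 m/s.

v₂ ≈ 10.3 m/s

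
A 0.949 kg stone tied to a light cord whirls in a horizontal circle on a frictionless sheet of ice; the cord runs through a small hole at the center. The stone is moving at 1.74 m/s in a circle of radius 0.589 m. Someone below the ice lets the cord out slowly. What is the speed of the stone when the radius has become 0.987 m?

v₂ ≈ 1.04 m/s

The only horizontal force on the mass is along the cord (radial), so it exerts no torque about the hole and angular momentum m v r is conserved.
v₂ = v₁ r₁ / r₂ = (1.74)(0.589) / (0.987) = 1.038 m/s.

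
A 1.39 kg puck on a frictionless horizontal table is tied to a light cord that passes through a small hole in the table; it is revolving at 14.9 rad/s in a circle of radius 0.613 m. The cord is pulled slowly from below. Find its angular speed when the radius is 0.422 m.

ω₂ ≈ 31.4 rad/s

The constraining force is radial, so m r² ω about the center is conserved.
ω₂ = ω₁ (r₁/r₂)² = (14.9)(0.613/0.422)² = 31.44 rad/s.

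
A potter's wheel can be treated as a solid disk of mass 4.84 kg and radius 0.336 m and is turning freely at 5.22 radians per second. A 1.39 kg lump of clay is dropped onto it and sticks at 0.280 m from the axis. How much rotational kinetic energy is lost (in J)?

energy lost ≈ 1.06 J

The added mass arrives with no angular momentum about the axis, and any external torque about the axis is negligible, so the system's angular momentum is conserved.
I_p = ½(4.84)(0.336)² = 0.2732 kg·m².
Added inertia Σmr² = (1.39)(0.280)² = 0.1090 kg·m²; I_f = 0.2732 + 0.1090 = 0.3822 kg·m².
ω_f = I_p ω_i / I_f = (0.2732)(5.22) / 0.3822 = 3.732 rad/s.
KE_i = ½(0.2732)(5.220 rad/s)² = 3.722 J; KE_f = ½(0.3822)(3.732)² = 2.661 J.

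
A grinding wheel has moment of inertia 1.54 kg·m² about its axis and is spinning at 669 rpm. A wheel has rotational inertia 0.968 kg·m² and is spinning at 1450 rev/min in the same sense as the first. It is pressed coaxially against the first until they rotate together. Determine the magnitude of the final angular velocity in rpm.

The coupling torques are internal; angular momentum about the shared axis is conserved.
Taking A's sense as positive: L = (1.540)(669) + (0.9680)(1450) = 2434 kg·m²·rpm.
Combined I = 1.540 + 0.9680 = 2.508 kg·m².
ω_f = L / I = 2434 / 2.508 = 970.4 rpm.

|ω_f| ≈ 970 rpm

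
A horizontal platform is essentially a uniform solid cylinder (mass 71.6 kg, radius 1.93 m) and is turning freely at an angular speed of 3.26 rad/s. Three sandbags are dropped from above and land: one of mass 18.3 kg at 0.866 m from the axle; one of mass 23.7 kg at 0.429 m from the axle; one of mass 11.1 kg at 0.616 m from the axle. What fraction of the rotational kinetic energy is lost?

fraction ≈ 0.143

No external torque acts about the axle; L_before = L_after.
I_p = ½(71.6)(1.93)² = 133.4 kg·m².
Added inertia Σmr² = (18.3)(0.866)² + (23.7)(0.429)² + (11.1)(0.616)² = 22.30 kg·m²; I_f = 133.4 + 22.30 = 155.6 kg·m².
ω_f = I_p ω_i / I_f = (133.4)(3.26) / 155.6 = 2.793 rad/s.
KE_i = ½(133.4)(3.260 rad/s)² = 708.6 J; KE_f = ½(155.6)(2.793)² = 607.1 J.
Fraction lost = 0.1433.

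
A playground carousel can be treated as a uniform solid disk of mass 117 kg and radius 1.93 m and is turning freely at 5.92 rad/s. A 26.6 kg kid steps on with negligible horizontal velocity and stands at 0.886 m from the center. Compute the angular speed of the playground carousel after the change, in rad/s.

No external torque acts about the center; L_before = L_after.
I_p = ½(117)(1.93)² = 217.9 kg·m².
Added inertia Σmr² = (26.6)(0.886)² = 20.88 kg·m²; I_f = 217.9 + 20.88 = 238.8 kg·m².
ω_f = I_p ω_i / I_f = (217.9)(5.92) / 238.8 = 5.402 rad/s.

ω_f ≈ 5.40 rad/s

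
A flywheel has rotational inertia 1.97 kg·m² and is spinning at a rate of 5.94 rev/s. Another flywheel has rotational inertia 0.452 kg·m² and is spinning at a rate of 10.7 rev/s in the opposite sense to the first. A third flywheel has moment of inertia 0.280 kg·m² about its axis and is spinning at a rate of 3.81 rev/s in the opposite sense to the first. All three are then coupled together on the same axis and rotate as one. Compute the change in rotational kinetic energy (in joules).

ΔKE ≈ -2230 J

No external torque acts about the common axis, so total angular momentum is conserved.
Taking A's sense as positive: L = (1.970)(5.94) − (0.4520)(10.7) − (0.2800)(3.81) = 5.799 kg·m²·rev/s.
Combined I = 1.970 + 0.4520 + 0.2800 = 2.702 kg·m².
ω_f = L / I = 5.799 / 2.702 = 2.146 rev/s.
KE_i = ½ΣIω² = 2474 J; KE_f = ½(2.702)(13.48)² = 245.6 J.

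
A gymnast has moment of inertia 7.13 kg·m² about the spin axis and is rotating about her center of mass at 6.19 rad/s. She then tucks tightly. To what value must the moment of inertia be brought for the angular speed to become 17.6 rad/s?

No external torque acts about the spin axis, so angular momentum is conserved.
I₂ = I₁ω₁ / ω₂ = (7.13)(6.19) / (17.6) = 2.508 kg·m².

I₂ ≈ 2.51 kg·m²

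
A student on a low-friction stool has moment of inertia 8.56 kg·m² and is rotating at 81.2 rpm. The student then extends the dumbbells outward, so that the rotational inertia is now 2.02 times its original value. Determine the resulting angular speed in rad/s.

Angular momentum about the spin axis is conserved since the torque about it is zero.
I₂ = 2.02 × 8.56 = 17.29 kg·m².
ω₂ = I₁ω₁ / I₂ = (8.560)(81.2 rpm) / (17.29) = 40.20 rpm = 4.210 rad/s.

ω₂ ≈ 4.21 rad/s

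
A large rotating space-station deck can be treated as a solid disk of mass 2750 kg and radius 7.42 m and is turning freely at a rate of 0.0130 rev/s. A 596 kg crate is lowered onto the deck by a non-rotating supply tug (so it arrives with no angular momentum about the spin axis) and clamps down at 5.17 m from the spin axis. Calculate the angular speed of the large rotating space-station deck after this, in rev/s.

ω_f ≈ 0.0107 rev/s

No external torque acts about the spin axis; L_before = L_after.
I_p = ½(2750)(7.42)² = 75700 kg·m².
Added inertia Σmr² = (596)(5.17)² = 15930 kg·m²; I_f = 75700 + 15930 = 91630 kg·m².
ω_f = I_p ω_i / I_f = (75700)(0.0130) / 91630 = 0.01074 rev/s.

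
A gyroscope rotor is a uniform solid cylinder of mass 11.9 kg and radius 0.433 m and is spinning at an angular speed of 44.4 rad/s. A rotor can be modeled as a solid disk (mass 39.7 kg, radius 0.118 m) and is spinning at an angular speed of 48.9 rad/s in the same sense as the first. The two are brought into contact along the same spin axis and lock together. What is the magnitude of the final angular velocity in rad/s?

The coupling torques are internal; angular momentum about the shared axis is conserved.
Moments of inertia: I_A = ½(11.9)(0.433)² = 1.116 kg·m²; I_B = ½(39.7)(0.118)² = 0.2764 kg·m².
Taking A's sense as positive: L = (1.116)(44.4) + (0.2764)(48.9) = 63.05 kg·m²·rad/s.
Combined I = 1.116 + 0.2764 = 1.392 kg·m².
ω_f = L / I = 63.05 / 1.392 = 45.29 rad/s.

|ω_f| ≈ 45.3 rad/s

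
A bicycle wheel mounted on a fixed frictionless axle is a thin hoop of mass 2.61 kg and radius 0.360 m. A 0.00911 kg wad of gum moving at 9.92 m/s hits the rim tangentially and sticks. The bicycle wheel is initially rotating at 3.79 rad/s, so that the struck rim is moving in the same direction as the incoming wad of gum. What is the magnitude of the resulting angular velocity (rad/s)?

About the axle the impulsive forces during the collision are internal, so angular momentum about that axis is conserved.
I_p = (2.61)(0.360)² = 0.3383 kg·m². Taking the sense of the wad of gum's angular momentum as positive, L_{wad} = m v R = (0.00911)(9.92)(0.360) = 0.03253 kg·m²/s.
L_i = +I_p ω_p + m v R = +(0.3383)(3.79) + 0.03253 = 1.315 kg·m²/s.
After sticking, I_f = I_p + m R² = 0.3383 + (0.00911)(0.360)² = 0.3394 kg·m².
ω_f = L_i / I_f = 1.315 / 0.3394 = 3.873 rad/s.

|ω_f| ≈ 3.87 rad/s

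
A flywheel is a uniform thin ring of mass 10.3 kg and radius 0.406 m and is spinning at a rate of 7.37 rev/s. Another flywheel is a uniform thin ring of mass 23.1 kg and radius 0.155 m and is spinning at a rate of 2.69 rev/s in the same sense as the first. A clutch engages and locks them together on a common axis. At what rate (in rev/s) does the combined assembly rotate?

|ω_f| ≈ 6.22 rev/s

The coupling torques are internal; angular momentum about the shared axis is conserved.
Moments of inertia: I_A = (10.3)(0.406)² = 1.698 kg·m²; I_B = (23.1)(0.155)² = 0.5550 kg·m².
Taking A's sense as positive: L = (1.698)(7.37) + (0.5550)(2.69) = 14.01 kg·m²·rev/s.
Combined I = 1.698 + 0.5550 = 2.253 kg·m².
ω_f = L / I = 14.01 / 2.253 = 6.217 rev/s.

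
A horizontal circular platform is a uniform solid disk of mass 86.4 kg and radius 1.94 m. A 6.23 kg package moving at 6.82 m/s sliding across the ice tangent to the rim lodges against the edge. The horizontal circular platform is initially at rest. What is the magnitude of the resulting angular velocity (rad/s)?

The axle reaction passes through the central axle and exerts no torque about it; angular momentum about the central axle is conserved through the impact.
I_p = ½(86.4)(1.94)² = 162.6 kg·m². Taking the sense of the package's angular momentum as positive, L_{package} = m v R = (6.23)(6.82)(1.94) = 82.43 kg·m²/s.
L_i = 0 + 82.43 = 82.43 kg·m²/s.
After sticking, I_f = I_p + m R² = 162.6 + (6.23)(1.94)² = 186.0 kg·m².
ω_f = L_i / I_f = 82.43 / 186.0 = 0.4431 rad/s.

|ω_f| ≈ 0.443 rad/s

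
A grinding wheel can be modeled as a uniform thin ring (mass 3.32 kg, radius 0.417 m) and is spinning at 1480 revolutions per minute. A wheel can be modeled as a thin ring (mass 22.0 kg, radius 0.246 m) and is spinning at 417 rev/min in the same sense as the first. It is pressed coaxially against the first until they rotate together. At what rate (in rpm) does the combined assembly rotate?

No external torque acts about the common axis, so total angular momentum is conserved.
Moments of inertia: I_A = (3.32)(0.417)² = 0.5773 kg·m²; I_B = (22.0)(0.246)² = 1.331 kg·m².
Taking A's sense as positive: L = (0.5773)(1480) + (1.331)(417) = 1410 kg·m²·rpm.
Combined I = 0.5773 + 1.331 = 1.909 kg·m².
ω_f = L / I = 1410 / 1.909 = 738.5 rpm.

|ω_f| ≈ 739 rpm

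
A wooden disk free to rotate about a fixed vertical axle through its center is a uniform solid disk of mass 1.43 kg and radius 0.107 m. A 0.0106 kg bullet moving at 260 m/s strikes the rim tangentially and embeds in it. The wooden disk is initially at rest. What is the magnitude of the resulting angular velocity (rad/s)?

|ω_f| ≈ 35.5 rad/s

The axle reaction passes through the axle and exerts no torque about it; angular momentum about the axle is conserved through the impact.
I_p = ½(1.43)(0.107)² = 0.008186 kg·m². Taking the sense of the bullet's angular momentum as positive, L_{bullet} = m v R = (0.0106)(260)(0.107) = 0.2949 kg·m²/s.
L_i = 0 + 0.2949 = 0.2949 kg·m²/s.
After sticking, I_f = I_p + m R² = 0.008186 + (0.0106)(0.107)² = 0.008307 kg·m².
ω_f = L_i / I_f = 0.2949 / 0.008307 = 35.50 rad/s.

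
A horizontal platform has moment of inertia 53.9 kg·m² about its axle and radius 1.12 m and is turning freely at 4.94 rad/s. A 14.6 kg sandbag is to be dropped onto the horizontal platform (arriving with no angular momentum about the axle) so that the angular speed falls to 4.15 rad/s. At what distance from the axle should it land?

No external torque acts about the axle; L_before = L_after.
I_p ω_i = (I_p + m r²) ω_f ⇒ m r² = I_p(ω_i/ω_f − 1) = 53.90(4.94/4.15 − 1) = 10.26 kg·m².
r = √(10.26/14.6) = 0.8383 m.

r ≈ 0.838 m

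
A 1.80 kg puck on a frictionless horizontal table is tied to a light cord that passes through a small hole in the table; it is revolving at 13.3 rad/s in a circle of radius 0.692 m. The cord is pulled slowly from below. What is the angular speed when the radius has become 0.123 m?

The constraining force is radial, so m r² ω about the center is conserved.
ω₂ = ω₁ (r₁/r₂)² = (13.3)(0.692/0.123)² = 421.0 rad/s.

ω₂ ≈ 421 rad/s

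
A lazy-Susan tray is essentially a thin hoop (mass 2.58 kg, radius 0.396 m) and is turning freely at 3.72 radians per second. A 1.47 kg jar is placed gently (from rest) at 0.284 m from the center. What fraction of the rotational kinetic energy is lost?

fraction ≈ 0.227

The added mass arrives with no angular momentum about the center, and any external torque about the center is negligible, so the system's angular momentum is conserved.
I_p = (2.58)(0.396)² = 0.4046 kg·m².
Added inertia Σmr² = (1.47)(0.284)² = 0.1186 kg·m²; I_f = 0.4046 + 0.1186 = 0.5231 kg·m².
ω_f = I_p ω_i / I_f = (0.4046)(3.72) / 0.5231 = 2.877 rad/s.
KE_i = ½(0.4046)(3.720 rad/s)² = 2.799 J; KE_f = ½(0.5231)(2.877)² = 2.165 J.
Fraction lost = 0.2266.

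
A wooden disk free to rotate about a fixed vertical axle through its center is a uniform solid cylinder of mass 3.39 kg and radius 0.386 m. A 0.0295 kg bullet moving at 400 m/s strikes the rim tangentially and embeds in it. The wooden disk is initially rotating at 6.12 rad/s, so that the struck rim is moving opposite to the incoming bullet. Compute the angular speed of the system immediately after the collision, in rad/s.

|ω_f| ≈ 11.7 rad/s

The axle reaction passes through the axle and exerts no torque about it; angular momentum about the axle is conserved through the impact.
I_p = ½(3.39)(0.386)² = 0.2525 kg·m². Taking the sense of the bullet's angular momentum as positive, L_{bullet} = m v R = (0.0295)(400)(0.386) = 4.555 kg·m²/s.
L_i = −I_p ω_p + m v R = −(0.2525)(6.12) + 4.555 = 3.009 kg·m²/s.
After sticking, I_f = I_p + m R² = 0.2525 + (0.0295)(0.386)² = 0.2569 kg·m².
ω_f = L_i / I_f = 3.009 / 0.2569 = 11.71 rad/s.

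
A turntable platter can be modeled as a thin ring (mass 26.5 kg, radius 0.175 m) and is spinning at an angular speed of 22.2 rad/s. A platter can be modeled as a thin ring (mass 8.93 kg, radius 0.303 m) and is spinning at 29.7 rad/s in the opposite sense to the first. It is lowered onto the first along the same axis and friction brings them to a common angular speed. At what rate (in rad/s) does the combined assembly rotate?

|ω_f| ≈ 3.88 rad/s

The coupling torques are internal; angular momentum about the shared axis is conserved.
Moments of inertia: I_A = (26.5)(0.175)² = 0.8116 kg·m²; I_B = (8.93)(0.303)² = 0.8199 kg·m².
Taking A's sense as positive: L = (0.8116)(22.2) − (0.8199)(29.7) = -6.333 kg·m²·rad/s.
Combined I = 0.8116 + 0.8199 = 1.631 kg·m².
ω_f = L / I = -6.333 / 1.631 = -3.882 rad/s.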